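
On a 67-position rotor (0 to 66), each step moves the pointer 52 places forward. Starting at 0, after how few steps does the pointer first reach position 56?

32

The inverse of 52 mod 67 is 58 (since 52·58 = 3016 ≡ 1).
Multiplying both sides by 58: x ≡ 58·56 = 3248 ≡ 32 (mod 67).
Check: 52·32 = 1664 = 24·67 + 56.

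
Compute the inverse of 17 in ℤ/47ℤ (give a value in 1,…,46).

36

47 = 2·17 + 13
17 = 1·13 + 4
13 = 3·4 + 1
4 = 4·1 + 0
Back-substituting gives 17·36 ≡ 1 (mod 47).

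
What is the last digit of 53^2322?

Last digits of 3^n: 3, 9, 7, 1 (period 4).
2322 mod 4 = 2, so the last digit matches 3^2 = 9.

9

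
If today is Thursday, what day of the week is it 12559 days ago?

Dividing 12559 by 7 gives quotient 1794 and remainder 1.
Thursday − 1 day → Wednesday.

Wednesday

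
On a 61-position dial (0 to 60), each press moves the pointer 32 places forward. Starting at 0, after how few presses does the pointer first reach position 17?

52

The inverse of 32 mod 61 is 21 (since 32·21 = 672 ≡ 1).
So x ≡ 21·17 = 357 ≡ 52 (mod 61).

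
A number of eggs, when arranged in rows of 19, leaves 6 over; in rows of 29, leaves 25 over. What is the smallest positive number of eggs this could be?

25

x ≡ 6 (mod 19) gives x ∈ {6, 25}.
The first of these with x mod 29 = 25 is 25.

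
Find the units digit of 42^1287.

8

Powers of 2 mod 10 repeat with period 4: 2, 4, 8, 6.
1287 mod 4 = 3, so the last digit matches 2^3 = 8.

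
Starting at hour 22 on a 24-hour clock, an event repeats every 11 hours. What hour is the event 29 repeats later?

5

29·11 = 319.
Dividing 319 by 24 gives quotient 13 and remainder 7.
(22 + 7) mod 24 = 5.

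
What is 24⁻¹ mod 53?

53 = 2·24 + 5
24 = 4·5 + 4
5 = 1·4 + 1
4 = 4·1 + 0
Back-substituting gives 24·42 ≡ 1 (mod 53).

42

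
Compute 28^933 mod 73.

Successive squares of 28 mod 73: 28^1≡28, 28^2≡54, 28^4≡69, 28^8≡16, 28^16≡37, 28^32≡55, 28^64≡32, 28^128≡2, 28^256≡4, 28^512≡16.
933 = 1 + 4 + 32 + 128 + 256 + 512, so 28^933 ≡ 28·69·55·2·4·16 ≡ 66 (mod 73).

66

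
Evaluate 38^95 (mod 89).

65

Square-and-reduce mod 89: 38^1≡38, 38^2≡20, 38^4≡44, 38^8≡67, 38^16≡39, 38^32≡8, 38^64≡64.
95 = 1 + 2 + 4 + 8 + 16 + 64, so 38^95 ≡ 38·20·44·67·39·64 ≡ 65 (mod 89).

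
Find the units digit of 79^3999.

9

The units digit of 79^n cycles with period 2: 9, 1, …
3999 leaves remainder 1 on division by 2, so 79^3999 ends in 9.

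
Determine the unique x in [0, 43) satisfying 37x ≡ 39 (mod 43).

The inverse of 37 mod 43 is 7 (since 37·7 = 259 ≡ 1).
So x ≡ 7·39 = 273 ≡ 15 (mod 43).

15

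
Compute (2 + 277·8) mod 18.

277·8 = 2216.
2216 − 123·18 = 2, so 2216 ≡ 2 (mod 18).
(2 + 2) mod 18 = 4.

4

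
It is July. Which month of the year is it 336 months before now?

336 = 28·12 + 0, so 336 mod 12 = 0.
July − 0 months → July.

July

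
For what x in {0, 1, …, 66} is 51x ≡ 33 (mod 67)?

The inverse of 51 mod 67 is 46 (since 51·46 = 2346 ≡ 1).
So x ≡ 46·33 = 1518 ≡ 44 (mod 67).

44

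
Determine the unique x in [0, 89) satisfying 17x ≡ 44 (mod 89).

34

The inverse of 17 mod 89 is 21 (since 17·21 = 357 ≡ 1).
So x ≡ 21·44 = 924 ≡ 34 (mod 89).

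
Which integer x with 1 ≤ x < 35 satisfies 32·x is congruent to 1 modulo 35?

35 = 1·32 + 3
32 = 10·3 + 2
3 = 1·2 + 1
2 = 2·1 + 0
Back-substituting gives 32·23 ≡ 1 (mod 35).

23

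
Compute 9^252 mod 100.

81

Square-and-reduce mod 100: 9^1≡9, 9^2≡81, 9^4≡61, 9^8≡21, 9^16≡41, 9^32≡81, 9^64≡61, 9^128≡21.
Since 252 = 4 + 8 + 16 + 32 + 64 + 128 in binary, 9^252 ≡ 61·21·41·81·61·21 ≡ 81 (mod 100).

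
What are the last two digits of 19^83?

Square-and-reduce mod 100: 19^1≡19, 19^2≡61, 19^4≡21, 19^8≡41, 19^16≡81, 19^32≡61, 19^64≡21.
83 = 1 + 2 + 16 + 64, so 19^83 ≡ 19·61·81·21 ≡ 59 (mod 100).

59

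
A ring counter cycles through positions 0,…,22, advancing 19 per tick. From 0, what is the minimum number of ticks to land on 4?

22

19⁻¹ ≡ 17 (mod 23) because 19·17 = 323 = 14·23 + 1.
Multiplying both sides by 17: x ≡ 17·4 = 68 ≡ 22 (mod 23).
Check: 19·22 = 418 = 18·23 + 4.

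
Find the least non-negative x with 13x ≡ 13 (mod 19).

13⁻¹ ≡ 3 (mod 19) because 13·3 = 39 = 2·19 + 1.
Multiplying both sides by 3: x ≡ 3·13 = 39 ≡ 1 (mod 19).

1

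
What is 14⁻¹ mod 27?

2

27 = 1·14 + 13
14 = 1·13 + 1
13 = 13·1 + 0
Back-substituting gives 14·2 ≡ 1 (mod 27).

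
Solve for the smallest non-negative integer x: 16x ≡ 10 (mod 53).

47

16⁻¹ ≡ 10 (mod 53) because 16·10 = 160 = 3·53 + 1.
So x ≡ 10·10 = 100 ≡ 47 (mod 53).
Check: 16·47 = 752 = 14·53 + 10.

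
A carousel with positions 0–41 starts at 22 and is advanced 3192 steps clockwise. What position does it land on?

Dividing 3192 by 42 gives quotient 76 and remainder 0.
(22 + 0) mod 42 = 22.

22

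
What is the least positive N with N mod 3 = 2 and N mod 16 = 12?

Since 16·1 ≡ 1 (mod 3), take x = 12 + 16·((2−12)·1 mod 3) = 12 + 16·2 = 44.
Check: 44 mod 3 = 2, 44 mod 16 = 12.

44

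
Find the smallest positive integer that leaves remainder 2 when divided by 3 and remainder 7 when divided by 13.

x ≡ 2 (mod 3) gives x ∈ {2, 5, 8, 11, 14, 17, 20}.
The first of these with x mod 13 = 7 is 20.

20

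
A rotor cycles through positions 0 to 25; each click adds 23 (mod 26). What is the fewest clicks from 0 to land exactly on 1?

17

26 = 1·23 + 3
23 = 7·3 + 2
3 = 1·2 + 1
2 = 2·1 + 0
Back-substituting gives 23·17 ≡ 1 (mod 26).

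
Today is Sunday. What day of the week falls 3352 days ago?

Monday

3352 mod 7 = 6 (since 478·7 = 3346).
Sunday − 6 days → Monday.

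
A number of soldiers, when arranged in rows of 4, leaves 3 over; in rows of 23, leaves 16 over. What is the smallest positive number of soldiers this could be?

Since 23·3 ≡ 1 (mod 4), take x = 16 + 23·((3−16)·3 mod 4) = 16 + 23·1 = 39.
Check: 39 mod 4 = 3, 39 mod 23 = 16.

39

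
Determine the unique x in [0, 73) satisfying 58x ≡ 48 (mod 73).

26

The inverse of 58 mod 73 is 34 (since 58·34 = 1972 ≡ 1).
Multiplying both sides by 34: x ≡ 34·48 = 1632 ≡ 26 (mod 73).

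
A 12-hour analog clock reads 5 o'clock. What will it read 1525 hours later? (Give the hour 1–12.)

6

1525 − 127·12 = 1, so 1525 ≡ 1 (mod 12).
5 + 1 → 6 on a 12-hour dial.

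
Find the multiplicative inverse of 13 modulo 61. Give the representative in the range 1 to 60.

47

13·47 = 611 = 10·61 + 1, so 13⁻¹ ≡ 47 (mod 61).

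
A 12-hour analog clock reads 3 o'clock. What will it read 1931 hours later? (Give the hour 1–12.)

1931 − 160·12 = 11, so 1931 ≡ 11 (mod 12).
3 + 11 → 2 on a 12-hour dial.

2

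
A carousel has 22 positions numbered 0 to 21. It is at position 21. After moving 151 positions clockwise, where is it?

18

151 = 6·22 + 19, so 151 mod 22 = 19.
(21 + 19) mod 22 = 18.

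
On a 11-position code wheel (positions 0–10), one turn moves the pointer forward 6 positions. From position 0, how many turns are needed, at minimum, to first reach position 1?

2

11 = 1·6 + 5
6 = 1·5 + 1
5 = 5·1 + 0
Back-substituting gives 6·2 ≡ 1 (mod 11).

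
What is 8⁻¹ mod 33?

33 = 4·8 + 1
8 = 8·1 + 0
Back-substituting gives 8·29 ≡ 1 (mod 33).

29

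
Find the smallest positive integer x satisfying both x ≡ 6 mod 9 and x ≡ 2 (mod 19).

x ≡ 6 (mod 9) gives x ∈ {6, 15, 24, 33, 42, 51, 60, 69, …}.
The first of these with x mod 19 = 2 is 78.

78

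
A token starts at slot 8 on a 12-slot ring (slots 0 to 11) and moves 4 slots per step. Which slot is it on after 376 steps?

0

376·4 = 1504.
1504 mod 12 = 4 (since 125·12 = 1500).
(8 + 4) mod 12 = 0.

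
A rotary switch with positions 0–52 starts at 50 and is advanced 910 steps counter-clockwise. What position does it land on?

41

Dividing 910 by 53 gives quotient 17 and remainder 9.
(50 − 9) mod 53 = 41.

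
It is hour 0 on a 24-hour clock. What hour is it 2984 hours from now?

8

2984 mod 24 = 8 (since 124·24 = 2976).
(0 + 8) mod 24 = 8.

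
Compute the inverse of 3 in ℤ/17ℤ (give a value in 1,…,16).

6

3·6 = 18 = 1·17 + 1, so 3⁻¹ ≡ 6 (mod 17).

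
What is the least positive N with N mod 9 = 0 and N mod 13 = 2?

54

Since 13·7 ≡ 1 (mod 9), take x = 2 + 13·((0−2)·7 mod 9) = 2 + 13·4 = 54.
Check: 54 mod 9 = 0, 54 mod 13 = 2.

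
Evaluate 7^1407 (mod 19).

By repeated squaring mod 19: 7^1≡7, 7^2≡11, 7^4≡7, 7^8≡11, 7^16≡7, 7^32≡11, 7^64≡7, 7^128≡11, 7^256≡7, 7^512≡11, 7^1024≡7.
Since 1407 = 1 + 2 + 4 + 8 + 16 + 32 + 64 + 256 + 1024 in binary, 7^1407 ≡ 7·11·7·11·7·11·7·7·7 ≡ 1 (mod 19).

1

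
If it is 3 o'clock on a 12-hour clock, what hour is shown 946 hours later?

1

946 = 78·12 + 10, so 946 mod 12 = 10.
3 + 10 → 1 on a 12-hour dial.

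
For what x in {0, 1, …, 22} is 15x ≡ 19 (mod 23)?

12

15⁻¹ ≡ 20 (mod 23) because 15·20 = 300 = 13·23 + 1.
Multiplying both sides by 20: x ≡ 20·19 = 380 ≡ 12 (mod 23).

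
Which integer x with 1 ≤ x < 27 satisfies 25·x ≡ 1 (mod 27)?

25·13 = 325 = 12·27 + 1, so 25⁻¹ ≡ 13 (mod 27).

13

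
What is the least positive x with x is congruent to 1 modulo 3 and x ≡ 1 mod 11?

1

Since 11·2 ≡ 1 (mod 3), take x = 1 + 11·((1−1)·2 mod 3) = 1 + 11·0 = 1.
Check: 1 mod 3 = 1, 1 mod 11 = 1.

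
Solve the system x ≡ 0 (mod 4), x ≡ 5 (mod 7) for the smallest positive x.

12

x ≡ 0 (mod 4) gives x ∈ {0, 4, 8, 12}.
The first of these with x mod 7 = 5 is 12.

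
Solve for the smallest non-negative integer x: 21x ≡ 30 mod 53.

The inverse of 21 mod 53 is 48 (since 21·48 = 1008 ≡ 1).
So x ≡ 48·30 = 1440 ≡ 9 (mod 53).

9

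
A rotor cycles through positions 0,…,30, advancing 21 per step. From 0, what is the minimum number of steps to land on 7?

21

21⁻¹ ≡ 3 (mod 31) because 21·3 = 63 = 2·31 + 1.
Multiplying both sides by 3: x ≡ 3·7 = 21 ≡ 21 (mod 31).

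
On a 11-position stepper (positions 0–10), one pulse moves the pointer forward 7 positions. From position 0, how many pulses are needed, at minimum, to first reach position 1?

11 = 1·7 + 4
7 = 1·4 + 3
4 = 1·3 + 1
3 = 3·1 + 0
Back-substituting gives 7·8 ≡ 1 (mod 11).

8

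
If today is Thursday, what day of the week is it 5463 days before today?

5463 mod 7 = 3 (since 780·7 = 5460).
Thursday − 3 days → Monday.

Monday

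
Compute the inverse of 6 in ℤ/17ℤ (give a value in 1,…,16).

3

6·3 = 18 = 1·17 + 1, so 6⁻¹ ≡ 3 (mod 17).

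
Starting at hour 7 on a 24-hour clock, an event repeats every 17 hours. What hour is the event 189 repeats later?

189·17 = 3213.
3213 − 133·24 = 21, so 3213 ≡ 21 (mod 24).
(7 + 21) mod 24 = 4.

4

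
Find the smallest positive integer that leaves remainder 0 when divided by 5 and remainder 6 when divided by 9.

15

x ≡ 0 (mod 5) gives x ∈ {0, 5, 10, 15}.
The first of these with x mod 9 = 6 is 15.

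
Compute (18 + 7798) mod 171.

121

7798 mod 171 = 103 (since 45·171 = 7695).
(18 + 103) mod 171 = 121.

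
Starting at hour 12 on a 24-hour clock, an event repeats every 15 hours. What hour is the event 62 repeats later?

62·15 = 930.
Dividing 930 by 24 gives quotient 38 and remainder 18.
(12 + 18) mod 24 = 6.

6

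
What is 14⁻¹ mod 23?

23 = 1·14 + 9
14 = 1·9 + 5
9 = 1·5 + 4
5 = 1·4 + 1
4 = 4·1 + 0
Back-substituting gives 14·5 ≡ 1 (mod 23).

5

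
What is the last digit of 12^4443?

8

The units digit of 12^n cycles with period 4: 2, 4, 8, 6, …
4443 leaves remainder 3 on division by 4, so 12^4443 ends in 8.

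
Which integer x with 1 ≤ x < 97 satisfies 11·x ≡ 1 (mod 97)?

53

97 = 8·11 + 9
11 = 1·9 + 2
9 = 4·2 + 1
2 = 2·1 + 0
Back-substituting gives 11·53 ≡ 1 (mod 97).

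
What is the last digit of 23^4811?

Last digits of 3^n: 3, 9, 7, 1 (period 4).
4811 leaves remainder 3 on division by 4, so 23^4811 ends in 7.

7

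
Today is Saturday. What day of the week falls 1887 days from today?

1887 − 269·7 = 4, so 1887 ≡ 4 (mod 7).
Saturday + 4 days → Wednesday.

Wednesday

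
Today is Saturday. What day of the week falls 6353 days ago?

6353 mod 7 = 4 (since 907·7 = 6349).
Saturday − 4 days → Tuesday.

Tuesday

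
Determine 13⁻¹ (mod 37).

13·20 = 260 = 7·37 + 1, so 13⁻¹ ≡ 20 (mod 37).

20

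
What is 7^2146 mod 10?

The units digit of 7^n cycles with period 4: 7, 9, 3, 1, …
2146 mod 4 = 2, so the last digit matches 7^2 = 9.

9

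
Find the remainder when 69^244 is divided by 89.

45

Successive squares of 69 mod 89: 69^1≡69, 69^2≡44, 69^4≡67, 69^8≡39, 69^16≡8, 69^32≡64, 69^64≡2, 69^128≡4.
244 = 4 + 16 + 32 + 64 + 128, so 69^244 ≡ 67·8·64·2·4 ≡ 45 (mod 89).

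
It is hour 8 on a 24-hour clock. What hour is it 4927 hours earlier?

4927 = 205·24 + 7, so 4927 mod 24 = 7.
(8 − 7) mod 24 = 1.

1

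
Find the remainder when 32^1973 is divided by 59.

By repeated squaring mod 59: 32^1≡32, 32^2≡21, 32^4≡28, 32^8≡17, 32^16≡53, 32^32≡36, 32^64≡57, 32^128≡4, 32^256≡16, 32^512≡20, 32^1024≡46.
1973 = 1 + 4 + 16 + 32 + 128 + 256 + 512 + 1024, so 32^1973 ≡ 32·28·53·36·4·16·20·46 ≡ 32 (mod 59).

32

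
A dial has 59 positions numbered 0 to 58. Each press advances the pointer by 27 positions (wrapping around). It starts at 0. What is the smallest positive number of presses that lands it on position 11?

31

The inverse of 27 mod 59 is 35 (since 27·35 = 945 ≡ 1).
Multiplying both sides by 35: x ≡ 35·11 = 385 ≡ 31 (mod 59).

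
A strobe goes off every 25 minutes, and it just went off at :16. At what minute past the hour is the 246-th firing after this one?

46

246·25 = 6150.
6150 − 102·60 = 30, so 6150 ≡ 30 (mod 60).
(16 + 30) mod 60 = 46.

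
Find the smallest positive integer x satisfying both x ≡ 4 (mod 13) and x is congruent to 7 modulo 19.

Since 19·11 ≡ 1 (mod 13), take x = 7 + 19·((4−7)·11 mod 13) = 7 + 19·6 = 121.
Check: 121 mod 13 = 4, 121 mod 19 = 7.

121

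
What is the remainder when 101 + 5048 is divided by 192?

157

Dividing 5048 by 192 gives quotient 26 and remainder 56.
(101 + 56) mod 192 = 157.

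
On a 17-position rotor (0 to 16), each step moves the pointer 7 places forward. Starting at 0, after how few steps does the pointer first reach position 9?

11

The inverse of 7 mod 17 is 5 (since 7·5 = 35 ≡ 1).
Multiplying both sides by 5: x ≡ 5·9 = 45 ≡ 11 (mod 17).
Check: 7·11 = 77 = 4·17 + 9.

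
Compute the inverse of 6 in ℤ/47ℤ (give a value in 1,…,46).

6·8 = 48 = 1·47 + 1, so 6⁻¹ ≡ 8 (mod 47).

8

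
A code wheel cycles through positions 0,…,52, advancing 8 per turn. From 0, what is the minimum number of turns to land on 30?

The inverse of 8 mod 53 is 20 (since 8·20 = 160 ≡ 1).
Multiplying both sides by 20: x ≡ 20·30 = 600 ≡ 17 (mod 53).

17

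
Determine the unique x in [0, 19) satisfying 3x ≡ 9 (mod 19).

3

The inverse of 3 mod 19 is 13 (since 3·13 = 39 ≡ 1).
So x ≡ 13·9 = 117 ≡ 3 (mod 19).
Check: 3·3 = 9 = 0·19 + 9.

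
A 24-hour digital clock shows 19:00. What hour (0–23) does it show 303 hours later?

10

303 mod 24 = 15 (since 12·24 = 288).
(19 + 15) mod 24 = 10.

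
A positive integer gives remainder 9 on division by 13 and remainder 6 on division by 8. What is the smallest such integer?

22

x ≡ 6 (mod 8) gives x ∈ {6, 14, 22}.
The first of these with x mod 13 = 9 is 22.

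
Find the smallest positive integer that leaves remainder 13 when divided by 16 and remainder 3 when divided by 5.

x ≡ 3 (mod 5) gives x ∈ {3, 8, 13}.
The first of these with x mod 16 = 13 is 13.

13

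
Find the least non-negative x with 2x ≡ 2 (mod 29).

1

The inverse of 2 mod 29 is 15 (since 2·15 = 30 ≡ 1).
Multiplying both sides by 15: x ≡ 15·2 = 30 ≡ 1 (mod 29).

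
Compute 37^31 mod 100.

Square-and-reduce mod 100: 37^1≡37, 37^2≡69, 37^4≡61, 37^8≡21, 37^16≡41.
31 = 1 + 2 + 4 + 8 + 16, so 37^31 ≡ 37·69·61·21·41 ≡ 13 (mod 100).

13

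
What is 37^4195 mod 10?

3

The units digit of 37^n cycles with period 4: 7, 9, 3, 1, …
4195 leaves remainder 3 on division by 4, so 37^4195 ends in 3.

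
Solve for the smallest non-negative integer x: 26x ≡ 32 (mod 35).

12

The inverse of 26 mod 35 is 31 (since 26·31 = 806 ≡ 1).
So x ≡ 31·32 = 992 ≡ 12 (mod 35).
Check: 26·12 = 312 = 8·35 + 32.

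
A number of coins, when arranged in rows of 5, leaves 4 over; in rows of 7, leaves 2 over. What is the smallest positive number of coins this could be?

9

x ≡ 4 (mod 5) gives x ∈ {4, 9}.
The first of these with x mod 7 = 2 is 9.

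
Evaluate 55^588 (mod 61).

Square-and-reduce mod 61: 55^1≡55, 55^2≡36, 55^4≡15, 55^8≡42, 55^16≡56, 55^32≡25, 55^64≡15, 55^128≡42, 55^256≡56, 55^512≡25.
Since 588 = 4 + 8 + 64 + 512 in binary, 55^588 ≡ 15·42·15·25 ≡ 58 (mod 61).

58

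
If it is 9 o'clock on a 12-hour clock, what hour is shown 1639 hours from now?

4

1639 − 136·12 = 7, so 1639 ≡ 7 (mod 12).
9 + 7 → 4 on a 12-hour dial.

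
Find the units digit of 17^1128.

1

The units digit of 17^n cycles with period 4: 7, 9, 3, 1, …
1128 leaves remainder 0 on division by 4, so 17^1128 ends in 1.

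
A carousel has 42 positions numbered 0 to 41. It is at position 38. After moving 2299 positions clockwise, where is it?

27

2299 − 54·42 = 31, so 2299 ≡ 31 (mod 42).
(38 + 31) mod 42 = 27.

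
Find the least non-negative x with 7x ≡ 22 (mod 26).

18

The inverse of 7 mod 26 is 15 (since 7·15 = 105 ≡ 1).
Multiplying both sides by 15: x ≡ 15·22 = 330 ≡ 18 (mod 26).
Check: 7·18 = 126 = 4·26 + 22.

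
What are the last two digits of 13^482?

Successive squares of 13 mod 100: 13^1≡13, 13^2≡69, 13^4≡61, 13^8≡21, 13^16≡41, 13^32≡81, 13^64≡61, 13^128≡21, 13^256≡41.
482 = 2 + 32 + 64 + 128 + 256, so 13^482 ≡ 69·81·61·21·41 ≡ 69 (mod 100).

69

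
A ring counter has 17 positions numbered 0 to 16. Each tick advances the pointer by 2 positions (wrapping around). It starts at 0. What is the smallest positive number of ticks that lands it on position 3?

The inverse of 2 mod 17 is 9 (since 2·9 = 18 ≡ 1).
Multiplying both sides by 9: x ≡ 9·3 = 27 ≡ 10 (mod 17).
Check: 2·10 = 20 = 1·17 + 3.

10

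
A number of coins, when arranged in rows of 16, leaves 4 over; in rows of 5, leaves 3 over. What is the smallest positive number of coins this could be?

x ≡ 3 (mod 5) gives x ∈ {3, 8, 13, 18, 23, 28, 33, 38, …}.
The first of these with x mod 16 = 4 is 68.

68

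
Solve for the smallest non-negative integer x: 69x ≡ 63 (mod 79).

49

The inverse of 69 mod 79 is 71 (since 69·71 = 4899 ≡ 1).
Multiplying both sides by 71: x ≡ 71·63 = 4473 ≡ 49 (mod 79).
Check: 69·49 = 3381 = 42·79 + 63.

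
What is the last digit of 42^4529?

2

Powers of 2 mod 10 repeat with period 4: 2, 4, 8, 6.
4529 mod 4 = 1, so the last digit matches 2^1 = 2.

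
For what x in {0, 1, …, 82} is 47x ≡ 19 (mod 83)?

11

47⁻¹ ≡ 53 (mod 83) because 47·53 = 2491 = 30·83 + 1.
Multiplying both sides by 53: x ≡ 53·19 = 1007 ≡ 11 (mod 83).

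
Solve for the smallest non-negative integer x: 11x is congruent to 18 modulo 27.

9

11⁻¹ ≡ 5 (mod 27) because 11·5 = 55 = 2·27 + 1.
Multiplying both sides by 5: x ≡ 5·18 = 90 ≡ 9 (mod 27).
Check: 11·9 = 99 = 3·27 + 18.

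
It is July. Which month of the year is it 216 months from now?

July

216 mod 12 = 0 (since 18·12 = 216).
July + 0 months → July.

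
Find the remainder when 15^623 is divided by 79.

58

Square-and-reduce mod 79: 15^1≡15, 15^2≡67, 15^4≡65, 15^8≡38, 15^16≡22, 15^32≡10, 15^64≡21, 15^128≡46, 15^256≡62, 15^512≡52.
623 = 1 + 2 + 4 + 8 + 32 + 64 + 512, so 15^623 ≡ 15·67·65·38·10·21·52 ≡ 58 (mod 79).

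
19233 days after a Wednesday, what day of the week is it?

Sunday

19233 − 2747·7 = 4, so 19233 ≡ 4 (mod 7).
Wednesday + 4 days → Sunday.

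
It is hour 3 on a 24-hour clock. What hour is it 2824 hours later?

19

2824 mod 24 = 16 (since 117·24 = 2808).
(3 + 16) mod 24 = 19.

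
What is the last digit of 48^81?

Last digits of 8^n: 8, 4, 2, 6 (period 4).
81 leaves remainder 1 on division by 4, so 48^81 ends in 8.

8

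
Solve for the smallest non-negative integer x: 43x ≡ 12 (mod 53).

The inverse of 43 mod 53 is 37 (since 43·37 = 1591 ≡ 1).
Multiplying both sides by 37: x ≡ 37·12 = 444 ≡ 20 (mod 53).

20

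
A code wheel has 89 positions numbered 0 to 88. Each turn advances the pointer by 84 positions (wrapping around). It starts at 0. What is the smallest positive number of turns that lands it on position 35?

82

The inverse of 84 mod 89 is 71 (since 84·71 = 5964 ≡ 1).
Multiplying both sides by 71: x ≡ 71·35 = 2485 ≡ 82 (mod 89).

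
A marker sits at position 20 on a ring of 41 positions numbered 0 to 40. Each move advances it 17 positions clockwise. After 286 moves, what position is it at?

3

286·17 = 4862.
4862 − 118·41 = 24, so 4862 ≡ 24 (mod 41).
(20 + 24) mod 41 = 3.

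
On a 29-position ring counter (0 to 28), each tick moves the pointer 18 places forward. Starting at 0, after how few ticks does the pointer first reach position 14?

4

The inverse of 18 mod 29 is 21 (since 18·21 = 378 ≡ 1).
Multiplying both sides by 21: x ≡ 21·14 = 294 ≡ 4 (mod 29).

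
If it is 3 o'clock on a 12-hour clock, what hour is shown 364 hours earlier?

364 = 30·12 + 4, so 364 mod 12 = 4.
3 − 4 → 11 on a 12-hour dial.

11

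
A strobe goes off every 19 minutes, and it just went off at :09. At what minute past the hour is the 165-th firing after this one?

165·19 = 3135.
3135 − 52·60 = 15, so 3135 ≡ 15 (mod 60).
(9 + 15) mod 60 = 24.

24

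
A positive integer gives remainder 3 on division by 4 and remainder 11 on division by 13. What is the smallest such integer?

11

Since 13·1 ≡ 1 (mod 4), take x = 11 + 13·((3−11)·1 mod 4) = 11 + 13·0 = 11.
Check: 11 mod 4 = 3, 11 mod 13 = 11.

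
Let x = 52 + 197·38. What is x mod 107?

197·38 = 7486.
Dividing 7486 by 107 gives quotient 69 and remainder 103.
(52 + 103) mod 107 = 48.

48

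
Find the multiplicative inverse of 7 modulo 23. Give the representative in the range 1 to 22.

23 = 3·7 + 2
7 = 3·2 + 1
2 = 2·1 + 0
Back-substituting gives 7·10 ≡ 1 (mod 23).

10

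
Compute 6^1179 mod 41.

Square-and-reduce mod 41: 6^1≡6, 6^2≡36, 6^4≡25, 6^8≡10, 6^16≡18, 6^32≡37, 6^64≡16, 6^128≡10, 6^256≡18, 6^512≡37, 6^1024≡16.
1179 = 1 + 2 + 8 + 16 + 128 + 1024, so 6^1179 ≡ 6·36·10·18·10·16 ≡ 34 (mod 41).

34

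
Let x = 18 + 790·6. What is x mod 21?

790·6 = 4740.
Dividing 4740 by 21 gives quotient 225 and remainder 15.
(18 + 15) mod 21 = 12.

12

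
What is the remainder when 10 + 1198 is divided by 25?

1198 mod 25 = 23 (since 47·25 = 1175).
(10 + 23) mod 25 = 8.

8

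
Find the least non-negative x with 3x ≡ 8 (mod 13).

The inverse of 3 mod 13 is 9 (since 3·9 = 27 ≡ 1).
So x ≡ 9·8 = 72 ≡ 7 (mod 13).

7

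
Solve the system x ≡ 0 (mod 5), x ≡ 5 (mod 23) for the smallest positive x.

Since 23·2 ≡ 1 (mod 5), take x = 5 + 23·((0−5)·2 mod 5) = 5 + 23·0 = 5.
Check: 5 mod 5 = 0, 5 mod 23 = 5.

5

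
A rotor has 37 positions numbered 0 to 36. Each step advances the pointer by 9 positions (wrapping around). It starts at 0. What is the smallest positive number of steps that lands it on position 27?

3

The inverse of 9 mod 37 is 33 (since 9·33 = 297 ≡ 1).
So x ≡ 33·27 = 891 ≡ 3 (mod 37).
Check: 9·3 = 27 = 0·37 + 27.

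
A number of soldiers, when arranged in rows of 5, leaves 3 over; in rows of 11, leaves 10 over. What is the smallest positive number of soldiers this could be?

43

x ≡ 3 (mod 5) gives x ∈ {3, 8, 13, 18, 23, 28, 33, 38, …}.
The first of these with x mod 11 = 10 is 43.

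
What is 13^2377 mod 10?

Last digits of 3^n: 3, 9, 7, 1 (period 4).
2377 mod 4 = 1, so the last digit matches 3^1 = 3.

3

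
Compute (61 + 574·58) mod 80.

574·58 = 33292.
33292 = 416·80 + 12, so 33292 mod 80 = 12.
(61 + 12) mod 80 = 73.

73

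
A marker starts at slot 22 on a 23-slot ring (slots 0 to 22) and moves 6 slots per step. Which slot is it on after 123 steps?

123·6 = 738.
Dividing 738 by 23 gives quotient 32 and remainder 2.
(22 + 2) mod 23 = 1.

1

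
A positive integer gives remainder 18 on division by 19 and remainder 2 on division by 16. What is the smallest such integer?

18

x ≡ 2 (mod 16) gives x ∈ {2, 18}.
The first of these with x mod 19 = 18 is 18.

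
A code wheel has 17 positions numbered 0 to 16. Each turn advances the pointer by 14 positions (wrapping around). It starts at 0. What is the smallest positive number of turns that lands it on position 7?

9

The inverse of 14 mod 17 is 11 (since 14·11 = 154 ≡ 1).
So x ≡ 11·7 = 77 ≡ 9 (mod 17).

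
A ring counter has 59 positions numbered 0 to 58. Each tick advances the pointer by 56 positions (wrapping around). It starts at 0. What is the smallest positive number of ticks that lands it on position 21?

52

56⁻¹ ≡ 39 (mod 59) because 56·39 = 2184 = 37·59 + 1.
Multiplying both sides by 39: x ≡ 39·21 = 819 ≡ 52 (mod 59).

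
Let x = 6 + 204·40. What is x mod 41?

204·40 = 8160.
8160 mod 41 = 1 (since 199·41 = 8159).
(6 + 1) mod 41 = 7.

7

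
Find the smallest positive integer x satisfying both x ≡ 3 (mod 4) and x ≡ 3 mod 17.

x ≡ 3 (mod 4) gives x ∈ {3}.
The first of these with x mod 17 = 3 is 3.

3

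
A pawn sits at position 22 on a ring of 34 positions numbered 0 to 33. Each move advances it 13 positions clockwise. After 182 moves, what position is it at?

182·13 = 2366.
2366 − 69·34 = 20, so 2366 ≡ 20 (mod 34).
(22 + 20) mod 34 = 8.

8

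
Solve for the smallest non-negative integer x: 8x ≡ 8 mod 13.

1

The inverse of 8 mod 13 is 5 (since 8·5 = 40 ≡ 1).
Multiplying both sides by 5: x ≡ 5·8 = 40 ≡ 1 (mod 13).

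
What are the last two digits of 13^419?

Successive squares of 13 mod 100: 13^1≡13, 13^2≡69, 13^4≡61, 13^8≡21, 13^16≡41, 13^32≡81, 13^64≡61, 13^128≡21, 13^256≡41.
419 = 1 + 2 + 32 + 128 + 256, so 13^419 ≡ 13·69·81·21·41 ≡ 77 (mod 100).

77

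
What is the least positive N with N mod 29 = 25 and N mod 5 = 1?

x ≡ 1 (mod 5) gives x ∈ {1, 6, 11, 16, 21, 26, 31, 36, …}.
The first of these with x mod 29 = 25 is 141.

141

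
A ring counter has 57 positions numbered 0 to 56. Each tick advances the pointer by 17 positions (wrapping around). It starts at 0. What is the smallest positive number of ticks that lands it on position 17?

17⁻¹ ≡ 47 (mod 57) because 17·47 = 799 = 14·57 + 1.
Multiplying both sides by 47: x ≡ 47·17 = 799 ≡ 1 (mod 57).
Check: 17·1 = 17 = 0·57 + 17.

1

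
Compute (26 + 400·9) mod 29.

1

400·9 = 3600.
3600 mod 29 = 4 (since 124·29 = 3596).
(26 + 4) mod 29 = 1.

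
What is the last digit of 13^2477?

3

Powers of 3 mod 10 repeat with period 4: 3, 9, 7, 1.
2477 mod 4 = 1, so the last digit matches 3^1 = 3.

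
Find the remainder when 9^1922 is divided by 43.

40

Square-and-reduce mod 43: 9^1≡9, 9^2≡38, 9^4≡25, 9^8≡23, 9^16≡13, 9^32≡40, 9^64≡9, 9^128≡38, 9^256≡25, 9^512≡23, 9^1024≡13.
Since 1922 = 2 + 128 + 256 + 512 + 1024 in binary, 9^1922 ≡ 38·38·25·23·13 ≡ 40 (mod 43).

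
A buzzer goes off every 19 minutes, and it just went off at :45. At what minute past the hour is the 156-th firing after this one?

9

156·19 = 2964.
Dividing 2964 by 60 gives quotient 49 and remainder 24.
(45 + 24) mod 60 = 9.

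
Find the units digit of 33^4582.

9

The units digit of 33^n cycles with period 4: 3, 9, 7, 1, …
4582 leaves remainder 2 on division by 4, so 33^4582 ends in 9.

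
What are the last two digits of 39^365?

By repeated squaring mod 100: 39^1≡39, 39^2≡21, 39^4≡41, 39^8≡81, 39^16≡61, 39^32≡21, 39^64≡41, 39^128≡81, 39^256≡61.
Since 365 = 1 + 4 + 8 + 32 + 64 + 256 in binary, 39^365 ≡ 39·41·81·21·41·61 ≡ 99 (mod 100).

99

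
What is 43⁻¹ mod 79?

43·68 = 2924 = 37·79 + 1, so 43⁻¹ ≡ 68 (mod 79).

68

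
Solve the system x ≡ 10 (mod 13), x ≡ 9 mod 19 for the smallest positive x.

218

x ≡ 10 (mod 13) gives x ∈ {10, 23, 36, 49, 62, 75, 88, 101, …}.
The first of these with x mod 19 = 9 is 218.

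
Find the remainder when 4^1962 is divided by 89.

78

By repeated squaring mod 89: 4^1≡4, 4^2≡16, 4^4≡78, 4^8≡32, 4^16≡45, 4^32≡67, 4^64≡39, 4^128≡8, 4^256≡64, 4^512≡2, 4^1024≡4.
1962 = 2 + 8 + 32 + 128 + 256 + 512 + 1024, so 4^1962 ≡ 16·32·67·8·64·2·4 ≡ 78 (mod 89).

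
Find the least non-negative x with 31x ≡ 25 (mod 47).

19

31⁻¹ ≡ 44 (mod 47) because 31·44 = 1364 = 29·47 + 1.
So x ≡ 44·25 = 1100 ≡ 19 (mod 47).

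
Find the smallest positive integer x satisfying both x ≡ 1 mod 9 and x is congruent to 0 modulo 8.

64

x ≡ 0 (mod 8) gives x ∈ {0, 8, 16, 24, 32, 40, 48, 56, …}.
The first of these with x mod 9 = 1 is 64.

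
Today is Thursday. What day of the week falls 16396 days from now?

16396 mod 7 = 2 (since 2342·7 = 16394).
Thursday + 2 days → Saturday.

Saturday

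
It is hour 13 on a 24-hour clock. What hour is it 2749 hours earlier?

0

2749 mod 24 = 13 (since 114·24 = 2736).
(13 − 13) mod 24 = 0.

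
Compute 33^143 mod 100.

By repeated squaring mod 100: 33^1≡33, 33^2≡89, 33^4≡21, 33^8≡41, 33^16≡81, 33^32≡61, 33^64≡21, 33^128≡41.
Since 143 = 1 + 2 + 4 + 8 + 128 in binary, 33^143 ≡ 33·89·21·41·41 ≡ 37 (mod 100).

37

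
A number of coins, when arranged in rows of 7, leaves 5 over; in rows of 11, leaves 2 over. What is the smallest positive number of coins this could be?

68

Since 11·2 ≡ 1 (mod 7), take x = 2 + 11·((5−2)·2 mod 7) = 2 + 11·6 = 68.
Check: 68 mod 7 = 5, 68 mod 11 = 2.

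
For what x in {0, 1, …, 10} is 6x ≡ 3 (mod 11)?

6

6⁻¹ ≡ 2 (mod 11) because 6·2 = 12 = 1·11 + 1.
Multiplying both sides by 2: x ≡ 2·3 = 6 ≡ 6 (mod 11).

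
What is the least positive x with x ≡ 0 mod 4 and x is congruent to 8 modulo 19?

8

x ≡ 0 (mod 4) gives x ∈ {0, 4, 8}.
The first of these with x mod 19 = 8 is 8.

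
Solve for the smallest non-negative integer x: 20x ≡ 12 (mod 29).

18

20⁻¹ ≡ 16 (mod 29) because 20·16 = 320 = 11·29 + 1.
So x ≡ 16·12 = 192 ≡ 18 (mod 29).
Check: 20·18 = 360 = 12·29 + 12.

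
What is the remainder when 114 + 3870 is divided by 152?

3870 − 25·152 = 70, so 3870 ≡ 70 (mod 152).
(114 + 70) mod 152 = 32.

32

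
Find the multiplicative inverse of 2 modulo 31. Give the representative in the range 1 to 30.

16

31 = 15·2 + 1
2 = 2·1 + 0
Back-substituting gives 2·16 ≡ 1 (mod 31).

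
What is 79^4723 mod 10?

Last digits of 9^n: 9, 1 (period 2).
4723 leaves remainder 1 on division by 2, so 79^4723 ends in 9.

9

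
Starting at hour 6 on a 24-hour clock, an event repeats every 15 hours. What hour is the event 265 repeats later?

21

265·15 = 3975.
3975 = 165·24 + 15, so 3975 mod 24 = 15.
(6 + 15) mod 24 = 21.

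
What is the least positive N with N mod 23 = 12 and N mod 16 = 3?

35

x ≡ 3 (mod 16) gives x ∈ {3, 19, 35}.
The first of these with x mod 23 = 12 is 35.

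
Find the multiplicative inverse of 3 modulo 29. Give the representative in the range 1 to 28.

10

3·10 = 30 = 1·29 + 1, so 3⁻¹ ≡ 10 (mod 29).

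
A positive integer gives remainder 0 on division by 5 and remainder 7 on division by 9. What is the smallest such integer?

x ≡ 0 (mod 5) gives x ∈ {0, 5, 10, 15, 20, 25}.
The first of these with x mod 9 = 7 is 25.

25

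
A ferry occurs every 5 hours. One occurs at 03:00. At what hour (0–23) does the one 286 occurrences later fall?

17

286·5 = 1430.
1430 − 59·24 = 14, so 1430 ≡ 14 (mod 24).
(3 + 14) mod 24 = 17.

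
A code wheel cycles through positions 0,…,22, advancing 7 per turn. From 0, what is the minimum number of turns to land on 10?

The inverse of 7 mod 23 is 10 (since 7·10 = 70 ≡ 1).
Multiplying both sides by 10: x ≡ 10·10 = 100 ≡ 8 (mod 23).
Check: 7·8 = 56 = 2·23 + 10.

8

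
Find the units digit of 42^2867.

8

Last digits of 2^n: 2, 4, 8, 6 (period 4).
2867 leaves remainder 3 on division by 4, so 42^2867 ends in 8.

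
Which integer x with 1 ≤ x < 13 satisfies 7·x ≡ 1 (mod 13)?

2

7·2 = 14 = 1·13 + 1, so 7⁻¹ ≡ 2 (mod 13).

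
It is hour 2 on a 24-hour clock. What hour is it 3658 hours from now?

3658 − 152·24 = 10, so 3658 ≡ 10 (mod 24).
(2 + 10) mod 24 = 12.

12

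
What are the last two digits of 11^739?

Successive squares of 11 mod 100: 11^1≡11, 11^2≡21, 11^4≡41, 11^8≡81, 11^16≡61, 11^32≡21, 11^64≡41, 11^128≡81, 11^256≡61, 11^512≡21.
739 = 1 + 2 + 32 + 64 + 128 + 512, so 11^739 ≡ 11·21·21·41·81·21 ≡ 91 (mod 100).

91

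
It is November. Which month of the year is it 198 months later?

Dividing 198 by 12 gives quotient 16 and remainder 6.
November + 6 months → May.

May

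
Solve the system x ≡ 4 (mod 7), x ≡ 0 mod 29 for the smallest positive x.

Since 29·1 ≡ 1 (mod 7), take x = 0 + 29·((4−0)·1 mod 7) = 0 + 29·4 = 116.
Check: 116 mod 7 = 4, 116 mod 29 = 0.

116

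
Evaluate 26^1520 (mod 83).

Successive squares of 26 mod 83: 26^1≡26, 26^2≡12, 26^4≡61, 26^8≡69, 26^16≡30, 26^32≡70, 26^64≡3, 26^128≡9, 26^256≡81, 26^512≡4, 26^1024≡16.
1520 = 16 + 32 + 64 + 128 + 256 + 1024, so 26^1520 ≡ 30·70·3·9·81·16 ≡ 63 (mod 83).

63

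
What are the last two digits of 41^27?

81

Successive squares of 41 mod 100: 41^1≡41, 41^2≡81, 41^4≡61, 41^8≡21, 41^16≡41.
27 = 1 + 2 + 8 + 16, so 41^27 ≡ 41·81·21·41 ≡ 81 (mod 100).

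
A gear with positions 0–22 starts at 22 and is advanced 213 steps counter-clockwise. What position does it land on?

Dividing 213 by 23 gives quotient 9 and remainder 6.
(22 − 6) mod 23 = 16.

16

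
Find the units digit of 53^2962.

Last digits of 3^n: 3, 9, 7, 1 (period 4).
2962 leaves remainder 2 on division by 4, so 53^2962 ends in 9.

9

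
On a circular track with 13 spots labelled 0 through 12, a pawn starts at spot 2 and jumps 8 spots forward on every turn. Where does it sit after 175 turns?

11

175·8 = 1400.
1400 = 107·13 + 9, so 1400 mod 13 = 9.
(2 + 9) mod 13 = 11.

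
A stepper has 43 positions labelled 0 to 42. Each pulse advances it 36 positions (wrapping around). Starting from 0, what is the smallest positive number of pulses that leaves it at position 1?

6

36·6 = 216 = 5·43 + 1, so 36⁻¹ ≡ 6 (mod 43).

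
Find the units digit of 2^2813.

The units digit of 2^n cycles with period 4: 2, 4, 8, 6, …
2813 leaves remainder 1 on division by 4, so 2^2813 ends in 2.

2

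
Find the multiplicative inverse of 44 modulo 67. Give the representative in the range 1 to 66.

32

44·32 = 1408 = 21·67 + 1, so 44⁻¹ ≡ 32 (mod 67).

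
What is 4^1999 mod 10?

4

Powers of 4 mod 10 repeat with period 2: 4, 6.
1999 mod 2 = 1, so the last digit matches 4^1 = 4.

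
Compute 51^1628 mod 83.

Successive squares of 51 mod 83: 51^1≡51, 51^2≡28, 51^4≡37, 51^8≡41, 51^16≡21, 51^32≡26, 51^64≡12, 51^128≡61, 51^256≡69, 51^512≡30, 51^1024≡70.
Since 1628 = 4 + 8 + 16 + 64 + 512 + 1024 in binary, 51^1628 ≡ 37·41·21·12·30·70 ≡ 65 (mod 83).

65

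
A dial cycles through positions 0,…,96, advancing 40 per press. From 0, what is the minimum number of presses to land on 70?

The inverse of 40 mod 97 is 17 (since 40·17 = 680 ≡ 1).
So x ≡ 17·70 = 1190 ≡ 26 (mod 97).
Check: 40·26 = 1040 = 10·97 + 70.

26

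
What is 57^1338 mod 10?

9

The units digit of 57^n cycles with period 4: 7, 9, 3, 1, …
1338 mod 4 = 2, so the last digit matches 7^2 = 9.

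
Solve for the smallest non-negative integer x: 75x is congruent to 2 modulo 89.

The inverse of 75 mod 89 is 19 (since 75·19 = 1425 ≡ 1).
So x ≡ 19·2 = 38 ≡ 38 (mod 89).

38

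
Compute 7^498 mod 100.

49

By repeated squaring mod 100: 7^1≡7, 7^2≡49, 7^4≡1, 7^8≡1, 7^16≡1, 7^32≡1, 7^64≡1, 7^128≡1, 7^256≡1.
498 = 2 + 16 + 32 + 64 + 128 + 256, so 7^498 ≡ 49·1·1·1·1·1 ≡ 49 (mod 100).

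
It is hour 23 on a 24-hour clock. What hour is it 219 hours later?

2

Dividing 219 by 24 gives quotient 9 and remainder 3.
(23 + 3) mod 24 = 2.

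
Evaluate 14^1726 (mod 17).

By repeated squaring mod 17: 14^1≡14, 14^2≡9, 14^4≡13, 14^8≡16, 14^16≡1, 14^32≡1, 14^64≡1, 14^128≡1, 14^256≡1, 14^512≡1, 14^1024≡1.
1726 = 2 + 4 + 8 + 16 + 32 + 128 + 512 + 1024, so 14^1726 ≡ 9·13·16·1·1·1·1·1 ≡ 2 (mod 17).

2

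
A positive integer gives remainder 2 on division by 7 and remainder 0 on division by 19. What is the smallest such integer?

x ≡ 2 (mod 7) gives x ∈ {2, 9, 16, 23, 30, 37, 44, 51, …}.
The first of these with x mod 19 = 0 is 114.

114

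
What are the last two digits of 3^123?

27

By repeated squaring mod 100: 3^1≡3, 3^2≡9, 3^4≡81, 3^8≡61, 3^16≡21, 3^32≡41, 3^64≡81.
123 = 1 + 2 + 8 + 16 + 32 + 64, so 3^123 ≡ 3·9·61·21·41·81 ≡ 27 (mod 100).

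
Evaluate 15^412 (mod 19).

Successive squares of 15 mod 19: 15^1≡15, 15^2≡16, 15^4≡9, 15^8≡5, 15^16≡6, 15^32≡17, 15^64≡4, 15^128≡16, 15^256≡9.
412 = 4 + 8 + 16 + 128 + 256, so 15^412 ≡ 9·5·6·16·9 ≡ 6 (mod 19).

6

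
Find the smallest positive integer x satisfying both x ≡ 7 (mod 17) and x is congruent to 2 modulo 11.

x ≡ 2 (mod 11) gives x ∈ {2, 13, 24}.
The first of these with x mod 17 = 7 is 24.

24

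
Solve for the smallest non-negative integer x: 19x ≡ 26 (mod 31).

The inverse of 19 mod 31 is 18 (since 19·18 = 342 ≡ 1).
So x ≡ 18·26 = 468 ≡ 3 (mod 31).
Check: 19·3 = 57 = 1·31 + 26.

3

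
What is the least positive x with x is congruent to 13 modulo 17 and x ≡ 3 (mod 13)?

81

x ≡ 3 (mod 13) gives x ∈ {3, 16, 29, 42, 55, 68, 81}.
The first of these with x mod 17 = 13 is 81.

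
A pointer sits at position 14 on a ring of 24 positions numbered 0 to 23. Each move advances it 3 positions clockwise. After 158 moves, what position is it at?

158·3 = 474.
474 = 19·24 + 18, so 474 mod 24 = 18.
(14 + 18) mod 24 = 8.

8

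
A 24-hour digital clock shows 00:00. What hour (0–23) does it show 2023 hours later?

7

Dividing 2023 by 24 gives quotient 84 and remainder 7.
(0 + 7) mod 24 = 7.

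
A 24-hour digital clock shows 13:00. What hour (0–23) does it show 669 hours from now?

10

669 = 27·24 + 21, so 669 mod 24 = 21.
(13 + 21) mod 24 = 10.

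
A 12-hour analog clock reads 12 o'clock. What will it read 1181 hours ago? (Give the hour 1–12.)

Dividing 1181 by 12 gives quotient 98 and remainder 5.
12 − 5 → 7 on a 12-hour dial.

7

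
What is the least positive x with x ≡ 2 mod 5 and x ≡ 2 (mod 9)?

2

x ≡ 2 (mod 5) gives x ∈ {2}.
The first of these with x mod 9 = 2 is 2.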